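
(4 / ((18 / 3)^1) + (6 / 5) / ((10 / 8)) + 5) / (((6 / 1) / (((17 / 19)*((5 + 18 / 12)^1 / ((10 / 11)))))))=1208207 / 171000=7.07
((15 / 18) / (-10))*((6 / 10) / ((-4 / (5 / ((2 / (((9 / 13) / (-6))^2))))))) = 9 / 21632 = 0.00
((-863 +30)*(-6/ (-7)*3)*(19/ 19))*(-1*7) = 14994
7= 7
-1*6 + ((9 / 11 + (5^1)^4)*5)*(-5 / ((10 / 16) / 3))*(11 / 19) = -826194 / 19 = -43483.89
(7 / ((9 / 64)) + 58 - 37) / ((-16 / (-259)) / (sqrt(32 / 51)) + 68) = 42730597 / 41053518 - 164983 * sqrt(102) / 1395819612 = 1.04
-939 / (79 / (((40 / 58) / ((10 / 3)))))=-5634 / 2291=-2.46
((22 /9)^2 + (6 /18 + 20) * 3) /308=775 /3564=0.22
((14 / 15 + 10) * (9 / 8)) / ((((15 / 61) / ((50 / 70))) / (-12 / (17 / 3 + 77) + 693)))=107435457 / 4340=24754.71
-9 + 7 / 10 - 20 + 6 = -223 / 10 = -22.30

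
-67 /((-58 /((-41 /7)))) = -2747 /406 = -6.77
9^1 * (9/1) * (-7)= -567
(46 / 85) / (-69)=-2 / 255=-0.01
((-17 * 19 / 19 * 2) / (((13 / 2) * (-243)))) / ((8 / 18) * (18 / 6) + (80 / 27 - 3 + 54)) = 68 / 174681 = 0.00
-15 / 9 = -5 / 3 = -1.67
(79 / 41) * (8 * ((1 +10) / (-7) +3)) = 22.02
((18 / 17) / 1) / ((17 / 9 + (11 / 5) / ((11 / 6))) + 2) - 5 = -18655 / 3893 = -4.79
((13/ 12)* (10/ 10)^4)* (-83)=-1079/ 12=-89.92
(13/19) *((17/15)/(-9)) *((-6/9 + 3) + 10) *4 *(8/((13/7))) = -140896/7695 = -18.31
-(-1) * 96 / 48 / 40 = 0.05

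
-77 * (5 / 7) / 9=-55 / 9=-6.11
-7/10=-0.70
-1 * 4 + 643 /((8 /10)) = 3199 /4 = 799.75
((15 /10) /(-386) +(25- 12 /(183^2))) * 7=174.97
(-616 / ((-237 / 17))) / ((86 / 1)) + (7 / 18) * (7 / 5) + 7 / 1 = 8.06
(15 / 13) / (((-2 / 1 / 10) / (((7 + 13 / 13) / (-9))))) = 5.13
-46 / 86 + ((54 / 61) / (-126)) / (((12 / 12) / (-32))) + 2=31029 / 18361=1.69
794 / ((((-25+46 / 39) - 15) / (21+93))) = -1765062 / 757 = -2331.65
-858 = -858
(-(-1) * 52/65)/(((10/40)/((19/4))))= 76/5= 15.20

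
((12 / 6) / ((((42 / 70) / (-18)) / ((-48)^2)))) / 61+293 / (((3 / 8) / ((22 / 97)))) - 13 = -37312955 / 17751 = -2102.02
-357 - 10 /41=-14647 /41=-357.24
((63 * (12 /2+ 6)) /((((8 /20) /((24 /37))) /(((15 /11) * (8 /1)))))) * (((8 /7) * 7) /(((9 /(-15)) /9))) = -653184000 /407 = -1604874.69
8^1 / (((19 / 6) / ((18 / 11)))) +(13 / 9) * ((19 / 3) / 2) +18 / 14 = 789527 / 79002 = 9.99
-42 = -42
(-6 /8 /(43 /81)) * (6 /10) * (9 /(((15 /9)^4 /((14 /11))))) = -3720087 /2956250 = -1.26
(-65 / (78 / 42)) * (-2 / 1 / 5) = 14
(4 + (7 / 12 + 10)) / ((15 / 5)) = 175 / 36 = 4.86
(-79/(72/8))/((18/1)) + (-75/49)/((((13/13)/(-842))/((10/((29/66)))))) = 6751885741/230202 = 29330.27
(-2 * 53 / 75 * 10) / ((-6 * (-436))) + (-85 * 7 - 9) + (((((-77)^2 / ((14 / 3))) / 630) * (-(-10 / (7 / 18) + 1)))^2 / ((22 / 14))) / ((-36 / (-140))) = 783089659 / 141264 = 5543.45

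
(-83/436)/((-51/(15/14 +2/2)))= 0.01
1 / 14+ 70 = 981 / 14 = 70.07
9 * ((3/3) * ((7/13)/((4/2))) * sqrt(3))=63 * sqrt(3)/26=4.20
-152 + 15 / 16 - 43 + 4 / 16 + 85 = -1741 / 16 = -108.81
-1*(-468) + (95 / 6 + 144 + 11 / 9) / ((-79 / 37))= 558233 / 1422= 392.57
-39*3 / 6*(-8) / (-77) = -156 / 77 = -2.03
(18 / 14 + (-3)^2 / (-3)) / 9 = -0.19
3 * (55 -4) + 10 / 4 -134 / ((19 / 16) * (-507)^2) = 1518898253 / 9767862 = 155.50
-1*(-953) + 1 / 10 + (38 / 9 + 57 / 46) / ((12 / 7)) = 23754139 / 24840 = 956.29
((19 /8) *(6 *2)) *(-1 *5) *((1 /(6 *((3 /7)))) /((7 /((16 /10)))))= -38 /3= -12.67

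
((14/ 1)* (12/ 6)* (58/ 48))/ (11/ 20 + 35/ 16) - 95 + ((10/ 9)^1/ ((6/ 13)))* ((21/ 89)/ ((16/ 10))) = -4276885/ 51976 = -82.29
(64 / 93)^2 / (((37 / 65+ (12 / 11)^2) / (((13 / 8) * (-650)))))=-34027136000 / 119676213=-284.33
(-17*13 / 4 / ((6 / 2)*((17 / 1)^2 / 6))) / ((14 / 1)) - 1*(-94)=44731 / 476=93.97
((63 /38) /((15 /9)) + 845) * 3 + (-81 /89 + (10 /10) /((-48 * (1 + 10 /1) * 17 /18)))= 32090613039 /12648680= 2537.07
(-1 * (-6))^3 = 216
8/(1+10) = 8/11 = 0.73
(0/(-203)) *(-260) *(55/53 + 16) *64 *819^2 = 0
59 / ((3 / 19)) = 373.67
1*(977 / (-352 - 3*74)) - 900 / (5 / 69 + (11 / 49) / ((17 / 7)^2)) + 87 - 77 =-2572755737 / 316274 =-8134.58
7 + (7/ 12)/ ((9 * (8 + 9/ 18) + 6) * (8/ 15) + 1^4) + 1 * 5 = 6487/ 540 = 12.01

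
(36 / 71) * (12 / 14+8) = 4.49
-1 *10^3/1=-1000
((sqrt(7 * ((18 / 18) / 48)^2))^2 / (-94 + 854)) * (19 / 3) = 7 / 276480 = 0.00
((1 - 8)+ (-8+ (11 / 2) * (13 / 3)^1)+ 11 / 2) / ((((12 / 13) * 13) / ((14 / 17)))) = 301 / 306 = 0.98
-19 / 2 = -9.50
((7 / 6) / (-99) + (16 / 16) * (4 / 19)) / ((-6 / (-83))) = 186169 / 67716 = 2.75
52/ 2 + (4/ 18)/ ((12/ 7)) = 1411/ 54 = 26.13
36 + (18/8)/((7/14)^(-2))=585/16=36.56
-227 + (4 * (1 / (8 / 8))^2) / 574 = -65147 / 287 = -226.99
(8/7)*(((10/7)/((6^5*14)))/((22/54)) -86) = -13349947/135828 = -98.29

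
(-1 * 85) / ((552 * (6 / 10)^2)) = -2125 / 4968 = -0.43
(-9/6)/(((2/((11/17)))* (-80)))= 0.01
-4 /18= -2 /9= -0.22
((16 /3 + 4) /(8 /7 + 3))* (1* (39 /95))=2548 /2755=0.92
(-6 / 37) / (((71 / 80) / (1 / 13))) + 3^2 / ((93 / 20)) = 2034180 / 1058681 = 1.92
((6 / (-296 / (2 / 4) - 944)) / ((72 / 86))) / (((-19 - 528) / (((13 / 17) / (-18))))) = -559 / 1542592512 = -0.00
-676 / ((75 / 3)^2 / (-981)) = 663156 / 625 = 1061.05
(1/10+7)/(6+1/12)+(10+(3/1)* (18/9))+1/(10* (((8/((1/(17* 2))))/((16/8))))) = 340885/19856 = 17.17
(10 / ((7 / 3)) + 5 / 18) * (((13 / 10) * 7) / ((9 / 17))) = 25415 / 324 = 78.44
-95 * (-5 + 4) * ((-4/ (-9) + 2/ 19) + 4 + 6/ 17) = 71260/ 153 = 465.75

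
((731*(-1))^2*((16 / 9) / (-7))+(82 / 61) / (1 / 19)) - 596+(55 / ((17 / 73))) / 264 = -71226623395 / 522648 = -136280.29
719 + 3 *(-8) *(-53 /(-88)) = 7750 /11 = 704.55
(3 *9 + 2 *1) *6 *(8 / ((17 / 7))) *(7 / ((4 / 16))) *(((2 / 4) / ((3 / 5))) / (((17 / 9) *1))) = 2046240 / 289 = 7080.42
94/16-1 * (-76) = 655/8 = 81.88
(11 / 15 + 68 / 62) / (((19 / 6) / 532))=47656 / 155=307.46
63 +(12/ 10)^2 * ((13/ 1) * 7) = 4851/ 25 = 194.04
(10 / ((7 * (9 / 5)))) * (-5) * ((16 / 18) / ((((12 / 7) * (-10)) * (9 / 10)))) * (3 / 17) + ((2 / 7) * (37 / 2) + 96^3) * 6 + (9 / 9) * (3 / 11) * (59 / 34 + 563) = 10131583273673 / 1908522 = 5308601.77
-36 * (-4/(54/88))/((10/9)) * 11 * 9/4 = 26136/5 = 5227.20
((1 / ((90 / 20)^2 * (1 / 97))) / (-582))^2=0.00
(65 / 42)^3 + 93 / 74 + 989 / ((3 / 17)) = 15376518593 / 2741256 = 5609.30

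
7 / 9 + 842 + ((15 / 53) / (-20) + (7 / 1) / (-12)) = 401720 / 477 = 842.18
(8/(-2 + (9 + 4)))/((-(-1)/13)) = 104/11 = 9.45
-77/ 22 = -7/ 2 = -3.50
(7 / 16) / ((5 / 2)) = 7 / 40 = 0.18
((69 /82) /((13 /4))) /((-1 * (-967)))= 138 /515411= 0.00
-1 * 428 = -428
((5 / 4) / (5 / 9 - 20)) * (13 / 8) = -117 / 1120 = -0.10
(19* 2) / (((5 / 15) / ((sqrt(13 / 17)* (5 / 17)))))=570* sqrt(221) / 289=29.32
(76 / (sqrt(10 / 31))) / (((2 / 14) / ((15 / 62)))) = 399 * sqrt(310) / 31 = 226.62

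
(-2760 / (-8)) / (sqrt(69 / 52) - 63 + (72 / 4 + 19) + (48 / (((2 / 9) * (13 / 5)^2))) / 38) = -357977307480 / 26050786111 - 547250730 * sqrt(897) / 26050786111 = -14.37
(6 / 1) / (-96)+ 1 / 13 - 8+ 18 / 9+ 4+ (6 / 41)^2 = -686765 / 349648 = -1.96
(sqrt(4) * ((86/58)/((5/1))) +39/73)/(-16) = -11933/169360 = -0.07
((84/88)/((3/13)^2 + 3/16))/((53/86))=116272/18073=6.43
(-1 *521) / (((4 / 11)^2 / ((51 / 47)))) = -3215091 / 752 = -4275.39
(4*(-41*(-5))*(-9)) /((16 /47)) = -86715 /4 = -21678.75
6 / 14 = 3 / 7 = 0.43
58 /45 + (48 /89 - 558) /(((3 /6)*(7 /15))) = -66942766 /28035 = -2387.83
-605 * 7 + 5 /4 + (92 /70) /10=-2963533 /700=-4233.62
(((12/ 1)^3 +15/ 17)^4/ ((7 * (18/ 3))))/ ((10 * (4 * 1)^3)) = 248734596989745387/ 748348160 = 332378176.74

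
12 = 12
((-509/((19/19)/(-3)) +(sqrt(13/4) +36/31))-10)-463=sqrt(13)/2 +32710/31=1056.96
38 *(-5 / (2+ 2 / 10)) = -950 / 11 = -86.36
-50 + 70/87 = -49.20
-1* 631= -631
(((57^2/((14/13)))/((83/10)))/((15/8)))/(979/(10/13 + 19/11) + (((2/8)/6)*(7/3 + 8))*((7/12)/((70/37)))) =16543388160/33476211799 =0.49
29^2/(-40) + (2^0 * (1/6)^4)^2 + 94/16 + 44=242284613/8398080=28.85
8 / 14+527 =3693 / 7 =527.57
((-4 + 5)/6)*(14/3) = 7/9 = 0.78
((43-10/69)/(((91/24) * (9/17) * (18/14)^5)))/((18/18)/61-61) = -7362448009/73888899435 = -0.10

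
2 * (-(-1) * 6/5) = 2.40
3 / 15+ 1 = 6 / 5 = 1.20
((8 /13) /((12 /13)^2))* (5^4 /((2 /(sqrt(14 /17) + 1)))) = 8125* sqrt(238) /612 + 8125 /36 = 430.51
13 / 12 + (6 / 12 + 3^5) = 2935 / 12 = 244.58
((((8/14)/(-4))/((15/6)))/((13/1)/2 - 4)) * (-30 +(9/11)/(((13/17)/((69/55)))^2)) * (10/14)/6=0.08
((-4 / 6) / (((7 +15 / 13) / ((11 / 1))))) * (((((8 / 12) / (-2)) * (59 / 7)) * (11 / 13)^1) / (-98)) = -7139 / 327222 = -0.02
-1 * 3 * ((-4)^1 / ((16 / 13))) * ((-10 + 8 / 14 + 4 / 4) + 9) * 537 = 20943 / 7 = 2991.86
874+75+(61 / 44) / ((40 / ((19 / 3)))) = 5011879 / 5280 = 949.22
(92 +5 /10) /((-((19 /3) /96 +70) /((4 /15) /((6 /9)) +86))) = -114.06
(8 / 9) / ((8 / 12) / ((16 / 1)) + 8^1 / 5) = 320 / 591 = 0.54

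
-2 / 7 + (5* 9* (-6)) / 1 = -1892 / 7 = -270.29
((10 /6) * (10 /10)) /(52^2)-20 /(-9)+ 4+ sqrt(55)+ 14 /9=sqrt(55)+ 189295 /24336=15.19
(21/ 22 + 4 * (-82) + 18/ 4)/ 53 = -6.09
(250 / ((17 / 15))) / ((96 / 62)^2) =600625 / 6528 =92.01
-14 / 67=-0.21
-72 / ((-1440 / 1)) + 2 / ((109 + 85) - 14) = 11 / 180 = 0.06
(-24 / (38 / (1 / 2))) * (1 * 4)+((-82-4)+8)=-1506 / 19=-79.26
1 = 1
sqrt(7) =2.65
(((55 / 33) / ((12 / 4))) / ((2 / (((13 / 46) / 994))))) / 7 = 65 / 5761224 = 0.00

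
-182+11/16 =-2901/16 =-181.31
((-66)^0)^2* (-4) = -4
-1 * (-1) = 1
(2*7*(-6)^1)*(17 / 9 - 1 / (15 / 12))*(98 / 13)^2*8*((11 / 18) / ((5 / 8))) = -4638194176 / 114075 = -40659.16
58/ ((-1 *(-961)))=58/ 961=0.06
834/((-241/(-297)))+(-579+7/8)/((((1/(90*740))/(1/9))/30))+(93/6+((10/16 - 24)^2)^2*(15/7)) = -882421408974673/6909952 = -127702972.32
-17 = -17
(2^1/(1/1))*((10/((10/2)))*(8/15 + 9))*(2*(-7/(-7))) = 1144/15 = 76.27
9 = 9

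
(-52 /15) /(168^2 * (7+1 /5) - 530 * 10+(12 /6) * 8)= -13 /742233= -0.00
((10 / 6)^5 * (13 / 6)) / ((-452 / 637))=-25878125 / 659016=-39.27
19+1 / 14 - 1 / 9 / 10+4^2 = 11044 / 315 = 35.06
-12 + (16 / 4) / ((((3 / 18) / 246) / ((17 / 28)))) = 25008 / 7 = 3572.57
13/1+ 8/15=203/15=13.53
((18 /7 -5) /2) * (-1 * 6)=51 /7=7.29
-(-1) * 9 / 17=9 / 17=0.53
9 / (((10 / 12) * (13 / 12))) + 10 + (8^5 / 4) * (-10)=-5323502 / 65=-81900.03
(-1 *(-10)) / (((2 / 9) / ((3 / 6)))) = 45 / 2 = 22.50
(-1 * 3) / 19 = -3 / 19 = -0.16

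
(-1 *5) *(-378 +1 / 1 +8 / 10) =1881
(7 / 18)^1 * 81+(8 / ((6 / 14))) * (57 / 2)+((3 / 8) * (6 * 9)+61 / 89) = 208059 / 356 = 584.44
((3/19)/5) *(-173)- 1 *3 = -804/95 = -8.46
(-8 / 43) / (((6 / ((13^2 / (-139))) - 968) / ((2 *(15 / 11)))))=20280 / 38886749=0.00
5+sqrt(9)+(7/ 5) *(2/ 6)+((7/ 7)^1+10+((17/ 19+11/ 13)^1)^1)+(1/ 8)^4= 321842809/ 15175680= 21.21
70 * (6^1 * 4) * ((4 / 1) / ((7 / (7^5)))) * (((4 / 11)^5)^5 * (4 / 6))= 12110719829954548203520 / 108347059433883722041830251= 0.00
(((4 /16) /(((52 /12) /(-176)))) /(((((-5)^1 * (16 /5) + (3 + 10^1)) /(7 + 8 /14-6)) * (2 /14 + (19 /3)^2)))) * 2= 1089 /4121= 0.26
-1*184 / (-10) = 92 / 5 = 18.40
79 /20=3.95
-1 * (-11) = 11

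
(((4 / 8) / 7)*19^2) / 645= 0.04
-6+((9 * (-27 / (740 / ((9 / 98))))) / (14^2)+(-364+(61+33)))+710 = 6168839093 / 14213920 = 434.00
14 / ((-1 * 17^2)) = -14 / 289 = -0.05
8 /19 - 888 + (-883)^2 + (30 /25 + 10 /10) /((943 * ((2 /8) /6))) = 69768930321 /89585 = 778801.48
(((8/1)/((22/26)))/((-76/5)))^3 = -2197000/9129329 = -0.24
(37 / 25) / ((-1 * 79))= -37 / 1975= -0.02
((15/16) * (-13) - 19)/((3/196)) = -2037.58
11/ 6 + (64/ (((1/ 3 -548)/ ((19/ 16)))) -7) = -52301/ 9858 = -5.31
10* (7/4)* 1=35/2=17.50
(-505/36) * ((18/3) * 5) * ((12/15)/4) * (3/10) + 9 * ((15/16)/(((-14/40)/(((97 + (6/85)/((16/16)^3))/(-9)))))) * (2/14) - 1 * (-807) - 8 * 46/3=696.23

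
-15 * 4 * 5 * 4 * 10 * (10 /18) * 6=-40000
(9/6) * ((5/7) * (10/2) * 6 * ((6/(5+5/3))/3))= 135/14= 9.64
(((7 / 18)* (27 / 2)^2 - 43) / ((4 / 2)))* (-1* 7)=-1561 / 16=-97.56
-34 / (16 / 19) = -323 / 8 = -40.38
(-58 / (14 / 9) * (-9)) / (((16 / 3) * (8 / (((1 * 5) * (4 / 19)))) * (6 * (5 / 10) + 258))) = 0.03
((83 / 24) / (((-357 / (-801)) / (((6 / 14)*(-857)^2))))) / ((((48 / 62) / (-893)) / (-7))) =150190649564129 / 7616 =19720410919.66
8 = 8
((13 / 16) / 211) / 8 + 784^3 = 13014893330445 / 27008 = 481890304.00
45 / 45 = 1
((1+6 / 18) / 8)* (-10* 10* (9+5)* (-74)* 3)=51800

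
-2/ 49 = -0.04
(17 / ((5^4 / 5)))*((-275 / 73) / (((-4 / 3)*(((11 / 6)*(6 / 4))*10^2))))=51 / 36500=0.00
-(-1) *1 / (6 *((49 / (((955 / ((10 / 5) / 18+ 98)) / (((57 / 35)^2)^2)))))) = 29246875 / 6213965922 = 0.00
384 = 384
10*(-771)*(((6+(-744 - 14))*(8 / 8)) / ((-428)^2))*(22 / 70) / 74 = 398607 / 2965291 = 0.13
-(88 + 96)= -184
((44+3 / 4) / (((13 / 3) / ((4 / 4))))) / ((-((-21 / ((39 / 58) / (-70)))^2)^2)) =-1179789 / 2609493898291840000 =-0.00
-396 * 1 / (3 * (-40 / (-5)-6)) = -66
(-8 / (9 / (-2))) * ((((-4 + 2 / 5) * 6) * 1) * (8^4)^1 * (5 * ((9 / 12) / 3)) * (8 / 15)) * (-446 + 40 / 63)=14710472704 / 315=46699913.35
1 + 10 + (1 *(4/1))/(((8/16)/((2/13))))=159/13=12.23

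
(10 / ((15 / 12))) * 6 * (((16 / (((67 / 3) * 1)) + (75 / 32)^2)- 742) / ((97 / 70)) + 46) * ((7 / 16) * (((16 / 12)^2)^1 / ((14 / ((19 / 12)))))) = -3406856997 / 1663744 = -2047.71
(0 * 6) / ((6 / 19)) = 0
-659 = -659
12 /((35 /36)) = 432 /35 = 12.34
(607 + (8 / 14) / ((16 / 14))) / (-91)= -1215 / 182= -6.68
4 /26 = 2 /13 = 0.15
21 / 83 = 0.25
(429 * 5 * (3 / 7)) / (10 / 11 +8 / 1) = 70785 / 686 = 103.19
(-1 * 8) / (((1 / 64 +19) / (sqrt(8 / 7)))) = -1024 * sqrt(14) / 8519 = -0.45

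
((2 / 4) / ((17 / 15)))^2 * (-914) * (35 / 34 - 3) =6889275 / 19652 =350.56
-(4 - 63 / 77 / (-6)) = -91 / 22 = -4.14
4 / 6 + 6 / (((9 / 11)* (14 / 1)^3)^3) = 0.67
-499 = -499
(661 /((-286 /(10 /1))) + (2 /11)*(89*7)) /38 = 2.37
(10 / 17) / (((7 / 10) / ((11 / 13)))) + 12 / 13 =2528 / 1547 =1.63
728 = 728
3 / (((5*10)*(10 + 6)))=3 / 800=0.00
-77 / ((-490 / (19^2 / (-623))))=-3971 / 43610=-0.09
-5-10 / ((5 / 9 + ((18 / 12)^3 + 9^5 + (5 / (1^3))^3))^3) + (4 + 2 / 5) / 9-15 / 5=-26145292880748801566678 / 3480882188265350627895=-7.51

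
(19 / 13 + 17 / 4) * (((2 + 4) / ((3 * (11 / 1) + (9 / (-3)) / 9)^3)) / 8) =24057 / 195767936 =0.00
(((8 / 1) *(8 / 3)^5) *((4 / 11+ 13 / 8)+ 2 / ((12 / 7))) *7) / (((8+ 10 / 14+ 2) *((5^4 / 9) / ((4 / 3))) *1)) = 5349965824 / 125296875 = 42.70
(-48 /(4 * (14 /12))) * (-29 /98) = 1044 /343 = 3.04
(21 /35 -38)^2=34969 /25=1398.76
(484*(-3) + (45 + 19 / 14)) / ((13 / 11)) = -216469 / 182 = -1189.39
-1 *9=-9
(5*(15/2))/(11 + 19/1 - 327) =-25/198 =-0.13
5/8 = 0.62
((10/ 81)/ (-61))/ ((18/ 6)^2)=-0.00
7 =7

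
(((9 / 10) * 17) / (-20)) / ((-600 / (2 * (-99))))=-5049 / 20000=-0.25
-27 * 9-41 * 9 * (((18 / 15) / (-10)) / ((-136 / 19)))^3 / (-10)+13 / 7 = -663451041646481 / 2751280000000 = -241.14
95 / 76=5 / 4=1.25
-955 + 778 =-177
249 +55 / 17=4288 / 17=252.24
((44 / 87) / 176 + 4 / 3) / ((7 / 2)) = 155 / 406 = 0.38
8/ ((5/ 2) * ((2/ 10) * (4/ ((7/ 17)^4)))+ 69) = 19208/ 332711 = 0.06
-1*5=-5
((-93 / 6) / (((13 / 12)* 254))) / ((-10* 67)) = 93 / 1106170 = 0.00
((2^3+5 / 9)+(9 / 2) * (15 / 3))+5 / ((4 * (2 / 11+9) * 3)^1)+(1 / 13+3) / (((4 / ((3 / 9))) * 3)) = 163791 / 5252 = 31.19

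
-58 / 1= -58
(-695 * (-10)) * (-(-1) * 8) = 55600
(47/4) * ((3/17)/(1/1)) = 141/68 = 2.07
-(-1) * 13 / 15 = 13 / 15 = 0.87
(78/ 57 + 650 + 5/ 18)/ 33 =222863/ 11286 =19.75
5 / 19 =0.26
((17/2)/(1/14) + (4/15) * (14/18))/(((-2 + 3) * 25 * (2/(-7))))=-112651/6750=-16.69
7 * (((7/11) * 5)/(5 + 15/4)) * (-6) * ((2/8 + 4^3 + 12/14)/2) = -5469/11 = -497.18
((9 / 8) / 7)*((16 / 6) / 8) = 0.05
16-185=-169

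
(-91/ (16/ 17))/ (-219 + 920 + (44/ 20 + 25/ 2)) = -455/ 3368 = -0.14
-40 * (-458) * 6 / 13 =109920 / 13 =8455.38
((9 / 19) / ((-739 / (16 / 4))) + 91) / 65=255539 / 182533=1.40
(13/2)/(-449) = -13/898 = -0.01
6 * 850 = 5100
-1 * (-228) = 228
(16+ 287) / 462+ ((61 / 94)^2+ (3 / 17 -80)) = -78.75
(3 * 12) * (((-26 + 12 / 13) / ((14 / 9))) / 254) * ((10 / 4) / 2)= -66015 / 23114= -2.86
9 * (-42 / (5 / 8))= -3024 / 5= -604.80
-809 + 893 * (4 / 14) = -3877 / 7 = -553.86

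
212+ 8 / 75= 15908 / 75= 212.11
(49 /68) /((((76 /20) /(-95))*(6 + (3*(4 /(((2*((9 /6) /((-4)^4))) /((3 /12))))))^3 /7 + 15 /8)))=-17150 /2281708873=-0.00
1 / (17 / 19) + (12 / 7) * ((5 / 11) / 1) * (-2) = -577 / 1309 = -0.44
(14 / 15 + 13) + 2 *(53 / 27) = 2411 / 135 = 17.86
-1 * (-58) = 58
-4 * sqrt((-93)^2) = -372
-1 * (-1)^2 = -1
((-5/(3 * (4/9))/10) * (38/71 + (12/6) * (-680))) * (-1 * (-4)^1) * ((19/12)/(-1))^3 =-110340733/13632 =-8094.24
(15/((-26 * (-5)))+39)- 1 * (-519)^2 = -7002369/26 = -269321.88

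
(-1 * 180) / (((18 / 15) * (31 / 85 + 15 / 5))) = -6375 / 143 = -44.58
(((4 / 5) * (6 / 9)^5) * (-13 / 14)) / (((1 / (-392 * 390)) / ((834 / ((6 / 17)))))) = 2862519296 / 81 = 35339744.40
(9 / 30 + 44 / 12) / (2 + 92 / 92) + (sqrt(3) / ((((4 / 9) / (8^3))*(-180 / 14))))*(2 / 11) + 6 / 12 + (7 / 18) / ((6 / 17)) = 1579 / 540- 896*sqrt(3) / 55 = -25.29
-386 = -386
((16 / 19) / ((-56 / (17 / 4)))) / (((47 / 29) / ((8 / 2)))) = -986 / 6251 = -0.16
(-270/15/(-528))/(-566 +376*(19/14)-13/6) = -0.00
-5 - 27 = -32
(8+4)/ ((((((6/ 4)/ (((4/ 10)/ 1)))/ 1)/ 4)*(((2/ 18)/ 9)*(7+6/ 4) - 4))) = -10368/ 3155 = -3.29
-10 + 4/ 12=-29/ 3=-9.67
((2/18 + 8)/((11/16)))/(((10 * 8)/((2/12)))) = 73/2970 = 0.02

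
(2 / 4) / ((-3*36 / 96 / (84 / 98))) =-8 / 21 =-0.38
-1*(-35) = 35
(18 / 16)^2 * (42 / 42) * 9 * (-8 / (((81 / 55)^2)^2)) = -9150625 / 472392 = -19.37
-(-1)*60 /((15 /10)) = 40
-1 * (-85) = 85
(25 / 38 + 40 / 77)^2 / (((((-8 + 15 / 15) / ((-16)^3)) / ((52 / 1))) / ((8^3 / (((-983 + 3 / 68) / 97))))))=-2134186462176870400 / 1001450830303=-2131094.61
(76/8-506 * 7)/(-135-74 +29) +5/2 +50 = 577/8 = 72.12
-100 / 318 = -50 / 159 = -0.31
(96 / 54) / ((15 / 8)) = 128 / 135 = 0.95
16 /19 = 0.84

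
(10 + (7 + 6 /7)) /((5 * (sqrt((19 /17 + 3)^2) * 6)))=85 /588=0.14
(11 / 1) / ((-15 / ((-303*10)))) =2222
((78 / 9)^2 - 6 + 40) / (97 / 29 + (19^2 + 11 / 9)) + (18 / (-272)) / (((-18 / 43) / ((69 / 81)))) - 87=-60658531375 / 700713072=-86.57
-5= -5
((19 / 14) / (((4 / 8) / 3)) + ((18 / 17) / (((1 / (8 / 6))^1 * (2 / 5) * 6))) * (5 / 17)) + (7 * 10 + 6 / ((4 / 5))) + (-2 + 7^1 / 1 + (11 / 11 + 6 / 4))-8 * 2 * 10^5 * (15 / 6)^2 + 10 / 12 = -121378857217 / 12138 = -9999905.85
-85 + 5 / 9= -760 / 9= -84.44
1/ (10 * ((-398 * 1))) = -0.00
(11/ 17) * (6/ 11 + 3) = 39/ 17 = 2.29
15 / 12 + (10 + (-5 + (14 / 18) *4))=337 / 36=9.36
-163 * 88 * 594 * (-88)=749789568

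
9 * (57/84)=171/28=6.11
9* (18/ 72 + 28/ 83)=1755/ 332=5.29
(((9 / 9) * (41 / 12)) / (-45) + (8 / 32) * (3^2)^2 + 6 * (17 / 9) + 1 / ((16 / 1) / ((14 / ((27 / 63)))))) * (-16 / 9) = -72466 / 1215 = -59.64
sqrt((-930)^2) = 930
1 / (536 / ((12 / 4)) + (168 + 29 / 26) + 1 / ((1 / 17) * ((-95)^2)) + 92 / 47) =33085650 / 11571420947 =0.00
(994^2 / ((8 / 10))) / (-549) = -1235045 / 549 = -2249.63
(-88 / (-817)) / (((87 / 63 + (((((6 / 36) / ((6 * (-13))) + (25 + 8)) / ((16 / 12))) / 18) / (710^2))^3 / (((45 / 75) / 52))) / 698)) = 900544997776519768185844531200000 / 16541240768552628751097026972733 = 54.44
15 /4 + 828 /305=7887 /1220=6.46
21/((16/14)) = 147/8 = 18.38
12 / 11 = 1.09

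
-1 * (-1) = 1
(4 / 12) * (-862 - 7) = -869 / 3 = -289.67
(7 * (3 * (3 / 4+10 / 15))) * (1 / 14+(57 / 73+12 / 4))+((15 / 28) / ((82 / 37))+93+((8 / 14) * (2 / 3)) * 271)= 78210319 / 251412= 311.08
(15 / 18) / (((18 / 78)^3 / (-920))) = -5053100 / 81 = -62383.95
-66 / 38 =-33 / 19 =-1.74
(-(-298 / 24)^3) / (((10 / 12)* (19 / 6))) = 3307949 / 4560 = 725.43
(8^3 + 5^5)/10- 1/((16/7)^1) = 29061/80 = 363.26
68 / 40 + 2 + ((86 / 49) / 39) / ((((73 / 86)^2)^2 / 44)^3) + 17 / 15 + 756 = 2464700305316971048528814514913 / 87531627633685768795433262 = 28157.83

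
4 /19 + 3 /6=0.71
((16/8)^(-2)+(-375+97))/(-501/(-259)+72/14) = -287749/7332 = -39.25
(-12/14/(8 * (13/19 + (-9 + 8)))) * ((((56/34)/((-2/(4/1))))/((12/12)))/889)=-19/15113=-0.00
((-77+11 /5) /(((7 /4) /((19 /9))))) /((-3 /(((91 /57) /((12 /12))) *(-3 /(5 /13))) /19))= -4803656 /675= -7116.53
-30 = -30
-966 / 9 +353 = 737 / 3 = 245.67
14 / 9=1.56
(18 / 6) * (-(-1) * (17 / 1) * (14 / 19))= 714 / 19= 37.58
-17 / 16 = -1.06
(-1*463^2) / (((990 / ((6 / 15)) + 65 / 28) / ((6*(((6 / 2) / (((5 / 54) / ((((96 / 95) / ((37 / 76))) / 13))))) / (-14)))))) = 160025601024 / 834114125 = 191.85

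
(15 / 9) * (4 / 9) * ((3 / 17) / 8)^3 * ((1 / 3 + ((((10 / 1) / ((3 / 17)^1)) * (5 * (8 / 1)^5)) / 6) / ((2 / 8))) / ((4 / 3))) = 278528015 / 7546368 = 36.91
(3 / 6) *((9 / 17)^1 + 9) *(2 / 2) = 81 / 17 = 4.76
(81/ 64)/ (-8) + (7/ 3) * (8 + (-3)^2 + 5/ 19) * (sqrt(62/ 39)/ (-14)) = -164 * sqrt(2418)/ 2223 - 81/ 512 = -3.79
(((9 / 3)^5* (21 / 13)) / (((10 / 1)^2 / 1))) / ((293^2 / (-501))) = -2556603 / 111603700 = -0.02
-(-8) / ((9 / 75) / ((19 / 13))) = 3800 / 39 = 97.44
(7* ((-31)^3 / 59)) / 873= -208537 / 51507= -4.05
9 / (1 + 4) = 9 / 5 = 1.80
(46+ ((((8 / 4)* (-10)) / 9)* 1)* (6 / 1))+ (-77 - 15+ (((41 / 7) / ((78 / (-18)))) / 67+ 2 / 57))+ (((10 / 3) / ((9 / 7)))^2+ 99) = 3918722200 / 84449547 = 46.40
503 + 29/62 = 31215/62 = 503.47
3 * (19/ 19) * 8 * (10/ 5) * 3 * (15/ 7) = 308.57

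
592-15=577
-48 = -48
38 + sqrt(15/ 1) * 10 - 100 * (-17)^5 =10 * sqrt(15) + 141985738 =141985776.73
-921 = -921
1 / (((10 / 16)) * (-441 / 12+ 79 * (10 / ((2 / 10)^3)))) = 32 / 1974265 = 0.00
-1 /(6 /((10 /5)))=-1 /3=-0.33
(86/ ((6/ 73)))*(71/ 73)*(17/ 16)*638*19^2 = 5976867259/ 24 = 249036135.79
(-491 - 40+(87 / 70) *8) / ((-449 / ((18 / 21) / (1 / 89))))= 9738558 / 110005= 88.53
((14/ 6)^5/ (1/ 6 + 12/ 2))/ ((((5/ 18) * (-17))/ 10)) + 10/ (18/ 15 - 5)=-2837714/ 107559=-26.38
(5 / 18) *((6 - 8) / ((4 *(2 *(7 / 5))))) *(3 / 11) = -25 / 1848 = -0.01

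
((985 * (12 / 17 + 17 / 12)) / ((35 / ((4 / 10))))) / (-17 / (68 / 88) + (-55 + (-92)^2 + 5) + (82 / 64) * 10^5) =85301 / 487365690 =0.00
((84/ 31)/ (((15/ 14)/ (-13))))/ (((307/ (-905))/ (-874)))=-806156624/ 9517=-84707.01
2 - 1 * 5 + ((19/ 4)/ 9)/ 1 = -89/ 36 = -2.47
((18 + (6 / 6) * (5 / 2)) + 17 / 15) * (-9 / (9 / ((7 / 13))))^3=-222607 / 65910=-3.38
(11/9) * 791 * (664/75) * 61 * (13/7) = 654504136/675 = 969635.76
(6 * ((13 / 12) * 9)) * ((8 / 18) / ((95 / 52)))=14.23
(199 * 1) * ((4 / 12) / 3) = 199 / 9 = 22.11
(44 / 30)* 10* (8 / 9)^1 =352 / 27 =13.04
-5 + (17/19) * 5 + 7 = 123/19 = 6.47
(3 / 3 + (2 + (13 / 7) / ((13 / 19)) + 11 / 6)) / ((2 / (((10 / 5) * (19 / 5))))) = 6023 / 210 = 28.68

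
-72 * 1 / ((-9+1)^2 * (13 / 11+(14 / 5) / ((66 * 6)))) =-405 / 428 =-0.95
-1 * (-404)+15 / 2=823 / 2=411.50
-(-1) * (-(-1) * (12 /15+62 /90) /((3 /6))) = 134 /45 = 2.98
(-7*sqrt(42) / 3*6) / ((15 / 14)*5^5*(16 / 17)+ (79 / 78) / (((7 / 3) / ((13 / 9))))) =-29988*sqrt(42) / 6751343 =-0.03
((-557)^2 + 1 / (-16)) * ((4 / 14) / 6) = 1654661 / 112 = 14773.76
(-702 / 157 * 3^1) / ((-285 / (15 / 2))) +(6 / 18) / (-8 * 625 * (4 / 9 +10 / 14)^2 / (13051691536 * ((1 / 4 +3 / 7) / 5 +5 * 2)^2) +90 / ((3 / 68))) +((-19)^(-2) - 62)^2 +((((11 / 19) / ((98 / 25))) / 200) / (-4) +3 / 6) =4184444974561176124687902437196049 / 1088421027021091115794212057280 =3844.51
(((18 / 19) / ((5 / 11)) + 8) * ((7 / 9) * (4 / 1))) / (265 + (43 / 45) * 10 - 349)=-13412 / 31825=-0.42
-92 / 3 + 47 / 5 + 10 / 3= -269 / 15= -17.93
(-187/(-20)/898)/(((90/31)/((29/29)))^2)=179707/145476000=0.00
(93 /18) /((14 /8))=62 /21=2.95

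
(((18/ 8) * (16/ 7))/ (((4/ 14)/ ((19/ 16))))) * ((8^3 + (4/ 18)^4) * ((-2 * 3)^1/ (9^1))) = -15956428/ 2187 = -7296.03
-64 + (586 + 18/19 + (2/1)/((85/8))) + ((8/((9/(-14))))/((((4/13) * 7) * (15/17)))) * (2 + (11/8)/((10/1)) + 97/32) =853419379/1744200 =489.29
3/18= 1/6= 0.17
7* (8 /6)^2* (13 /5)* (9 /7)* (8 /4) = 416 /5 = 83.20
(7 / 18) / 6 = 7 / 108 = 0.06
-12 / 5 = -2.40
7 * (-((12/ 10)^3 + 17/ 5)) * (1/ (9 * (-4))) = 4487/ 4500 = 1.00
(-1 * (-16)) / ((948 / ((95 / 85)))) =76 / 4029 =0.02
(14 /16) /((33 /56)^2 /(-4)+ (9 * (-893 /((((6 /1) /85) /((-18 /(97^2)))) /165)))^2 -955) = 971697388256 /1434405395542356727871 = 0.00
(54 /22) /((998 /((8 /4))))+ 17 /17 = 5516 /5489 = 1.00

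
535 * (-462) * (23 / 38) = -2842455 / 19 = -149602.89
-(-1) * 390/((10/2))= 78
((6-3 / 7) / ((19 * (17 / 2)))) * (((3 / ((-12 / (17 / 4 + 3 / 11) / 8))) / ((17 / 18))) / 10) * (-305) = 10.08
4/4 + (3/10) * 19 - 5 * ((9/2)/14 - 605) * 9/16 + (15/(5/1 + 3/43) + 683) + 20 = 589235527/244160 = 2413.32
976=976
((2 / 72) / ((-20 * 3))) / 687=-1 / 1483920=-0.00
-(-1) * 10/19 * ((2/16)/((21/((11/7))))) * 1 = 55/11172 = 0.00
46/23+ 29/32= 93/32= 2.91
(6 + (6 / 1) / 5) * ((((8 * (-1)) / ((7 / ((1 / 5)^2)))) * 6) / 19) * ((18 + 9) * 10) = -93312 / 3325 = -28.06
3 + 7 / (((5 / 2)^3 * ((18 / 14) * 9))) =30767 / 10125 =3.04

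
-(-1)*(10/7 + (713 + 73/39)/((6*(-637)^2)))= 67835330/47474973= 1.43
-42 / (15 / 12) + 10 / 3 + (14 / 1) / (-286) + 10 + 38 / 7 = -223529 / 15015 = -14.89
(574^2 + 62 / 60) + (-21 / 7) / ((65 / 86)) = 25698899 / 78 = 329473.06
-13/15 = -0.87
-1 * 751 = -751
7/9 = 0.78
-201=-201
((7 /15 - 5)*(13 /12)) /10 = -221 /450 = -0.49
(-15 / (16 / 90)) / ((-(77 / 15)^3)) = 0.62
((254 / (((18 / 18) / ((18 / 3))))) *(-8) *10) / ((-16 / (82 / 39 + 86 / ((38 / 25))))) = 110446820 / 247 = 447153.12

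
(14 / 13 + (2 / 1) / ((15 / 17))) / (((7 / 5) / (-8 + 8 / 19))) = -31296 / 1729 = -18.10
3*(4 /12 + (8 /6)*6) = 25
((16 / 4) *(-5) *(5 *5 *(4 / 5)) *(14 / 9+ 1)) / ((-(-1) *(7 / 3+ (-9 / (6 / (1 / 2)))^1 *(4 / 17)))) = -473.94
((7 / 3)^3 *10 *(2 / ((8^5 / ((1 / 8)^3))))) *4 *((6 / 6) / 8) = 1715 / 226492416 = 0.00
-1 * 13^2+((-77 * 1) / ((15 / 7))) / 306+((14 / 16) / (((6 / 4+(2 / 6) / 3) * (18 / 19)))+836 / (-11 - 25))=-102104089 / 532440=-191.77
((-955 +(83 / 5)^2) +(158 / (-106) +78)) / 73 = -798883 / 96725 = -8.26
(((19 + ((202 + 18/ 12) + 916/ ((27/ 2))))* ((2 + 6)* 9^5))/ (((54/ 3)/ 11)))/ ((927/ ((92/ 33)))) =25964424/ 103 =252081.79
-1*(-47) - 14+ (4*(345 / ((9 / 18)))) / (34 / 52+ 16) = 86049 / 433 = 198.73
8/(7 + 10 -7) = 4/5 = 0.80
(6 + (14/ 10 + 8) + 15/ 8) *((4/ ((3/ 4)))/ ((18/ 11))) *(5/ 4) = 7601/ 108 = 70.38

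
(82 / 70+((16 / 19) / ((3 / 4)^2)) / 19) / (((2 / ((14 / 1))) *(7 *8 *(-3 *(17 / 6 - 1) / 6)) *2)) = -142169 / 1667820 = -0.09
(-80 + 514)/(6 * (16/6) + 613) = 434/629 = 0.69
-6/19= -0.32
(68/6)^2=1156/9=128.44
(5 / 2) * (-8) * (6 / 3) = -40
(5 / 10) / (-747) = -1 / 1494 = -0.00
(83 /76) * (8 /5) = 1.75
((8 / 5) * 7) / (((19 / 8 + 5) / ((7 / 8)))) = 392 / 295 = 1.33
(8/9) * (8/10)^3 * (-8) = -4096/1125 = -3.64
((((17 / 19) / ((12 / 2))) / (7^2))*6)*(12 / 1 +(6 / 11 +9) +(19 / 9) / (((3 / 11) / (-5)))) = -1768 / 5643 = -0.31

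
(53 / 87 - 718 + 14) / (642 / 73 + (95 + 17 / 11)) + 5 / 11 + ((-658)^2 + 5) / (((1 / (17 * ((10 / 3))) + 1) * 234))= 329886844765165 / 182058160284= 1811.99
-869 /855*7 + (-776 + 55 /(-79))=-52942502 /67545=-783.81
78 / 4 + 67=173 / 2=86.50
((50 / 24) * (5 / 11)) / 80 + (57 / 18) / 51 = 7963 / 107712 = 0.07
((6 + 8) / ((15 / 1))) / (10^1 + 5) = 14 / 225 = 0.06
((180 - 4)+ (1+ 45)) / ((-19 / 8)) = -1776 / 19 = -93.47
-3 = -3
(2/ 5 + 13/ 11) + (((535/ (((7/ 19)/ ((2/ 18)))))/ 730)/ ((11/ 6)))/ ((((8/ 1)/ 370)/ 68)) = 32102296/ 84315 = 380.74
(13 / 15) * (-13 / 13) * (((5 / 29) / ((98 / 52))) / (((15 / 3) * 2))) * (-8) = 1352 / 21315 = 0.06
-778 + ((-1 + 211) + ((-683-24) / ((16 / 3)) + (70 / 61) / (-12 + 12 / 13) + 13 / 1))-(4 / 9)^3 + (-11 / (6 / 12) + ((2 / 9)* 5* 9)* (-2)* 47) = -1649.75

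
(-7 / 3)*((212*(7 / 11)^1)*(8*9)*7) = -1745184 / 11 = -158653.09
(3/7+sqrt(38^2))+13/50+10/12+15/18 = 42373/1050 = 40.36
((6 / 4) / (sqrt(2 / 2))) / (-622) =-3 / 1244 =-0.00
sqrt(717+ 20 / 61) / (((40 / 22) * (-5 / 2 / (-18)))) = 693 * sqrt(54473) / 1525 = 106.06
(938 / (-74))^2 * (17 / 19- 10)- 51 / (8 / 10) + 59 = -152707221 / 104044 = -1467.72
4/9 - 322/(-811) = 6142/7299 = 0.84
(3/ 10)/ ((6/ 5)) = 1/ 4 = 0.25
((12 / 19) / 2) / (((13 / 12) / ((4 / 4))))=72 / 247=0.29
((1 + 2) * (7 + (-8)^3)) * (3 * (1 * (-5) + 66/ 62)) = 554490/ 31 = 17886.77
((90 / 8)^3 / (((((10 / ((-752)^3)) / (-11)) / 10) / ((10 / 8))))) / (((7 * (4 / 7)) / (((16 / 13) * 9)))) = 299720389320000 / 13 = 23055414563076.92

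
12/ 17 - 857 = -14557/ 17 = -856.29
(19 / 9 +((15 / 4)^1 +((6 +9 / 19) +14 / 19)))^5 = 57138715677576320701 / 149720237927424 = 381636.55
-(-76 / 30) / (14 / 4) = 76 / 105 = 0.72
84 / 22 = 42 / 11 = 3.82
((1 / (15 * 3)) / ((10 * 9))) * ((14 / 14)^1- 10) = -1 / 450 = -0.00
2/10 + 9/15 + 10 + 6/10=57/5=11.40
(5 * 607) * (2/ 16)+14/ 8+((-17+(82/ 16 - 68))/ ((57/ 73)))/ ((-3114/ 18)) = 2509403/ 6574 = 381.72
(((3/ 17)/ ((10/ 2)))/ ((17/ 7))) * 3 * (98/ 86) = 3087/ 62135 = 0.05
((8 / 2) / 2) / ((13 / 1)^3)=2 / 2197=0.00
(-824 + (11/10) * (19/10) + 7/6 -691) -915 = -2426.74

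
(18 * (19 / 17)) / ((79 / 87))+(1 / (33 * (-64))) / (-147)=9237547199 / 416953152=22.15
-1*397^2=-157609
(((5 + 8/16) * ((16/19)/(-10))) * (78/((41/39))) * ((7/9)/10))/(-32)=13013/155800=0.08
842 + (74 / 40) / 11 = 185277 / 220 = 842.17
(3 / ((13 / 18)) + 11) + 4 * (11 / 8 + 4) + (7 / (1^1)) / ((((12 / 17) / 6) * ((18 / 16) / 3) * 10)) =20483 / 390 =52.52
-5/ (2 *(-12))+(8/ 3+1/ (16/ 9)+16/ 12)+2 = 325/ 48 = 6.77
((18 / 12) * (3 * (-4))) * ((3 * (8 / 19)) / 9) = -48 / 19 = -2.53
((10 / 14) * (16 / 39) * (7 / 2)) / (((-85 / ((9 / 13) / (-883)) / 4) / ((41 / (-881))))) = -3936 / 2234972779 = -0.00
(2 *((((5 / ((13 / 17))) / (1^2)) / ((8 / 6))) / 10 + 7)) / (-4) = -779 / 208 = -3.75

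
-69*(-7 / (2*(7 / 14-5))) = -161 / 3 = -53.67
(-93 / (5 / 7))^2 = 423801 / 25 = 16952.04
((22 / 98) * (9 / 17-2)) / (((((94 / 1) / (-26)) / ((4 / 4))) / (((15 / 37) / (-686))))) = -53625 / 993730682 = -0.00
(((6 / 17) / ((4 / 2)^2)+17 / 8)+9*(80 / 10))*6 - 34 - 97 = 21371 / 68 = 314.28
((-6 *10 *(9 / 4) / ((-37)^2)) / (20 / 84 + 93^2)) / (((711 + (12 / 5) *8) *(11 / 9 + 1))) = -8505 / 1210462013128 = -0.00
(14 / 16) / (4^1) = 7 / 32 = 0.22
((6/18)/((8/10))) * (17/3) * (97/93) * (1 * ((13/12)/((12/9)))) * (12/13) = 8245/4464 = 1.85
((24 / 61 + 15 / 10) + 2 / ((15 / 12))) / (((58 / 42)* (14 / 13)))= 83109 / 35380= 2.35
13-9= 4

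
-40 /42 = -20 /21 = -0.95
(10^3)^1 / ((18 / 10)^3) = 125000 / 729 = 171.47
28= 28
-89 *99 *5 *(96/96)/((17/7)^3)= -15110865/4913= -3075.69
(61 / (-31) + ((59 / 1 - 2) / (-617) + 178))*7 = 23556414 / 19127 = 1231.58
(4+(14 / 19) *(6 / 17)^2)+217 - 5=1186560 / 5491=216.09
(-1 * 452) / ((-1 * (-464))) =-113 / 116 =-0.97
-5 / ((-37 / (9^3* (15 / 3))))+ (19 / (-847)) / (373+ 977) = 20839375547 / 42307650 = 492.57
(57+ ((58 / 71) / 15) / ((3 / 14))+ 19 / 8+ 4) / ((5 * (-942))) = -1626361 / 120387600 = -0.01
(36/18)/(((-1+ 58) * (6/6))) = 2/57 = 0.04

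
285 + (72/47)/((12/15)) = 13485/47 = 286.91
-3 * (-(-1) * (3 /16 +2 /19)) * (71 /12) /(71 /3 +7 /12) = -6319 /29488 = -0.21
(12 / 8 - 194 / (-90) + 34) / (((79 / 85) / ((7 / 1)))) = 283.61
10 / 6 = 5 / 3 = 1.67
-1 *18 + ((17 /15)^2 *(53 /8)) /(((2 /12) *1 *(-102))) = -33301 /1800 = -18.50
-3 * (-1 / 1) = 3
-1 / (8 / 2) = -0.25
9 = 9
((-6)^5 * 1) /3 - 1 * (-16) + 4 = -2572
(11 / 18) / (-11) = -1 / 18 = -0.06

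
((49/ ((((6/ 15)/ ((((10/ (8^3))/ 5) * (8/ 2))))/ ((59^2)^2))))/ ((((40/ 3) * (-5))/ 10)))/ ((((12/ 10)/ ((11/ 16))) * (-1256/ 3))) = 97968863685/ 20578304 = 4760.78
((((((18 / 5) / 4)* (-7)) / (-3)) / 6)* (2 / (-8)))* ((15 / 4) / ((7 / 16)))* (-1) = 3 / 4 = 0.75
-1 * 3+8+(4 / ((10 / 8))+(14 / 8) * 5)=339 / 20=16.95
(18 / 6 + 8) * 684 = 7524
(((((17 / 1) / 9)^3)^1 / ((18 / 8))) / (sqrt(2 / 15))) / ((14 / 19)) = 93347 * sqrt(30) / 45927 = 11.13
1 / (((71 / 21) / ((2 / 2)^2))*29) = 21 / 2059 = 0.01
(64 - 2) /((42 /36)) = 372 /7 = 53.14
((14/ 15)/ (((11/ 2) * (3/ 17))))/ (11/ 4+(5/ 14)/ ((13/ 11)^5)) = 0.33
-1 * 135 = -135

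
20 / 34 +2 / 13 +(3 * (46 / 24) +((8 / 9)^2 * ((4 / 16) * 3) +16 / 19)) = 3594731 / 453492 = 7.93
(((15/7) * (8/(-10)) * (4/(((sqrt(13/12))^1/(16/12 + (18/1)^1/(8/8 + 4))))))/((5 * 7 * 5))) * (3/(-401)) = 7104 * sqrt(39)/31929625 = 0.00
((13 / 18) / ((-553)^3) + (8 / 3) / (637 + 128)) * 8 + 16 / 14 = 454380784828 / 388112905215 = 1.17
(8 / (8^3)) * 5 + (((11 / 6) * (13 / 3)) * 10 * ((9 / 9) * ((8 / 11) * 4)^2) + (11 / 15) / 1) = 673.13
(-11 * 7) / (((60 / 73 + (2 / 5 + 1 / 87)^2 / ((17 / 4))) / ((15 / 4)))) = -271226599875 / 809461888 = -335.07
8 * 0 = 0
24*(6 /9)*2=32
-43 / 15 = -2.87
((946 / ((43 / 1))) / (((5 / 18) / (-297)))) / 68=-29403 / 85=-345.92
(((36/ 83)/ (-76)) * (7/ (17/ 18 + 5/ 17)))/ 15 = -0.00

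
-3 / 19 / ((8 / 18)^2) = -243 / 304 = -0.80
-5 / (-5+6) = -5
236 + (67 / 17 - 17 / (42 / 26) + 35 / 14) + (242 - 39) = 310531 / 714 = 434.92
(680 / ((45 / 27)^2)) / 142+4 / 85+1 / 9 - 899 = -48726958 / 54315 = -897.12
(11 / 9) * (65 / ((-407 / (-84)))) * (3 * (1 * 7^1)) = 12740 / 37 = 344.32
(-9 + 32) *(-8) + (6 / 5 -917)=-5499 / 5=-1099.80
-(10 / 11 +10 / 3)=-140 / 33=-4.24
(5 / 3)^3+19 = 638 / 27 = 23.63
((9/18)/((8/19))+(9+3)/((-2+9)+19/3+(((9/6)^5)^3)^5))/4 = 34671206899711862072790898347319077347/116787223241061394216548496916797865024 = 0.30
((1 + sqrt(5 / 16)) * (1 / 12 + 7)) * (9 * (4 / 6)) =66.26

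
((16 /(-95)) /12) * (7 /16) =-7 /1140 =-0.01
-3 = -3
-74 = -74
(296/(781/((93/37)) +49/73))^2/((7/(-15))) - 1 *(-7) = 39603667571929/7821024164527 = 5.06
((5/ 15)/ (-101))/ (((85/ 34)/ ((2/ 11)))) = -4/ 16665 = -0.00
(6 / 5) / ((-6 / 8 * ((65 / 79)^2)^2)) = -311600648 / 89253125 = -3.49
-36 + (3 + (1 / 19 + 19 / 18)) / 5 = -12031 / 342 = -35.18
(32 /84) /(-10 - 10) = -2 /105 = -0.02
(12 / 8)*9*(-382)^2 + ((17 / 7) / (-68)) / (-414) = 22835938609 / 11592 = 1969974.00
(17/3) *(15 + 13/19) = 5066/57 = 88.88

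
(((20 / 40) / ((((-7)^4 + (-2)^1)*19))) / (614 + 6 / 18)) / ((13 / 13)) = 0.00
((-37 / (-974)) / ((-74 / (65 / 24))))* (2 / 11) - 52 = -13371137 / 257136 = -52.00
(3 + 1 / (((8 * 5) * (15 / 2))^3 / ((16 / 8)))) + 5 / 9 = 48000001 / 13500000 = 3.56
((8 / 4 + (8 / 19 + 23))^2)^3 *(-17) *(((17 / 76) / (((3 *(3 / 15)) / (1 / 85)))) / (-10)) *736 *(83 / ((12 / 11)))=503602421866839305703 / 4469358695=112678900091.47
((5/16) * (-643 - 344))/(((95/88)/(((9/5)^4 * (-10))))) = 71232777/2375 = 29992.75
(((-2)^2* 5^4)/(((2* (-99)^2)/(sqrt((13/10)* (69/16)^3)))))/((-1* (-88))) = 2875* sqrt(8970)/18399744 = 0.01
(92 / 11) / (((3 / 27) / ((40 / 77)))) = 33120 / 847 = 39.10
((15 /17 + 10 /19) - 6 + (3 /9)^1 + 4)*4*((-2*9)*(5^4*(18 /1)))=67500000 /323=208978.33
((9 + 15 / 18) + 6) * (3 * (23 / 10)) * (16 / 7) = 1748 / 7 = 249.71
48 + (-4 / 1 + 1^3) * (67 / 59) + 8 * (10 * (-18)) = -82329 / 59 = -1395.41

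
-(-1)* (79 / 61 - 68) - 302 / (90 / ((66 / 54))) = -1749266 / 24705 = -70.81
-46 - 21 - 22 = -89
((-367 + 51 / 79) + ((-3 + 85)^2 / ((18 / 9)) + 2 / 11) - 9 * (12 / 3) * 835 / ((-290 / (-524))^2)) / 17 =-347678447962 / 62120465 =-5596.84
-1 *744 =-744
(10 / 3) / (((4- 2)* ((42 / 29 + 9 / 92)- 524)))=-13340 / 4181721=-0.00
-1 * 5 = -5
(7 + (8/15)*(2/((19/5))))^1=415/57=7.28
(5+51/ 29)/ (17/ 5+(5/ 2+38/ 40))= 3920/ 3973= 0.99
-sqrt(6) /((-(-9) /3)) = -sqrt(6) /3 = -0.82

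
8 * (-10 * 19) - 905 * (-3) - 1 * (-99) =1294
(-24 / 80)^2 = 9 / 100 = 0.09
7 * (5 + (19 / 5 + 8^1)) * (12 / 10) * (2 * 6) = 42336 / 25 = 1693.44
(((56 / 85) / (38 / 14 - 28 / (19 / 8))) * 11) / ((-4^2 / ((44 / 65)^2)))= 9913288 / 433463875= 0.02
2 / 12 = 1 / 6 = 0.17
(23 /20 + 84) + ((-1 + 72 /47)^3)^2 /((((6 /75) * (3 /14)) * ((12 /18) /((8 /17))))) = 315487031739879 /3664933211860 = 86.08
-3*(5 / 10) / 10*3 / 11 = -9 / 220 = -0.04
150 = 150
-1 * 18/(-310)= 0.06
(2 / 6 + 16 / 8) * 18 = 42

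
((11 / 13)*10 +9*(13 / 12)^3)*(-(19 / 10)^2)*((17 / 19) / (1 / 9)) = -48140889 / 83200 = -578.62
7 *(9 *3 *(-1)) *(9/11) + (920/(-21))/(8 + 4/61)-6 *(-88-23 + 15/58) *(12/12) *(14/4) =3568645925/1647954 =2165.50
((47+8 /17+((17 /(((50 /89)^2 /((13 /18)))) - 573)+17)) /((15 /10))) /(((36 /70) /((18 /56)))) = -195.68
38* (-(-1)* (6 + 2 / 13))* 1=3040 / 13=233.85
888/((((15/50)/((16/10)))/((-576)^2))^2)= 2780355669000192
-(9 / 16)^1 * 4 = -9 / 4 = -2.25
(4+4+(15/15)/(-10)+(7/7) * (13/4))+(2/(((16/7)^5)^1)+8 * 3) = 92227651/2621440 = 35.18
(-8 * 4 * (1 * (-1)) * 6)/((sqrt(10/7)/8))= 1285.11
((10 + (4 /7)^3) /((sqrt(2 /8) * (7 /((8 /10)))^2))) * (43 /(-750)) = -2403872 /157565625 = -0.02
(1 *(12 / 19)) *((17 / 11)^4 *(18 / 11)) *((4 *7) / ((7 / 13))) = 938107872 / 3059969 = 306.57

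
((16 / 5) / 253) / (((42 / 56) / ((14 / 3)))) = 896 / 11385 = 0.08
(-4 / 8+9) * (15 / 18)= 85 / 12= 7.08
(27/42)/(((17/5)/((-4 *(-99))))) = 74.87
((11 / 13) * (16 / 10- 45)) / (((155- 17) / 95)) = -45353 / 1794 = -25.28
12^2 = 144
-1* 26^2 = -676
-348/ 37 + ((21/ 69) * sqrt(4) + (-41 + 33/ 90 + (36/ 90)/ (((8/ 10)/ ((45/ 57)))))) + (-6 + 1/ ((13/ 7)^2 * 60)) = -9022447607/ 163953660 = -55.03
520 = 520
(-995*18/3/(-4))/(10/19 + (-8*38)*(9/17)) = -964155/103628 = -9.30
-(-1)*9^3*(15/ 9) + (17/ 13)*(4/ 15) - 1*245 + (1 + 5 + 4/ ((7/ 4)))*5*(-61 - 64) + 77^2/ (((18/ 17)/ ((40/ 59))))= -99511348/ 241605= -411.88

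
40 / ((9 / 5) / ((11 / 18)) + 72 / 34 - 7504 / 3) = -56100 / 3501019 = -0.02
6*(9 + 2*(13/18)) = 188/3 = 62.67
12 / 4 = 3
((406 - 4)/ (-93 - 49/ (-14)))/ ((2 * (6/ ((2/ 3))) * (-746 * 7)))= 67/ 1402107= 0.00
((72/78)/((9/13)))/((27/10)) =40/81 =0.49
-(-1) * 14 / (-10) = -7 / 5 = -1.40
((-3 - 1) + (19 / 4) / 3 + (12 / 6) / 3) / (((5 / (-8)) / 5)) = 14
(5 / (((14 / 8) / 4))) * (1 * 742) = 8480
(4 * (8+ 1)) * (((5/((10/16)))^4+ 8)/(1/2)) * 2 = 590976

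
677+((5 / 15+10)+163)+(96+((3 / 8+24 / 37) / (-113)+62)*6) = 66140693 / 50172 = 1318.28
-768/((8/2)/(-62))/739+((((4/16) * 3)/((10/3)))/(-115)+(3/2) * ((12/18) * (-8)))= 27556549/3399400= 8.11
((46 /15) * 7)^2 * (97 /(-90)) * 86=-432465964 /10125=-42712.69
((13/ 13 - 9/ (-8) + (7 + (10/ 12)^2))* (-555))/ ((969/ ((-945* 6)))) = 41200425/ 1292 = 31888.87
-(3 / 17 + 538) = -9149 / 17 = -538.18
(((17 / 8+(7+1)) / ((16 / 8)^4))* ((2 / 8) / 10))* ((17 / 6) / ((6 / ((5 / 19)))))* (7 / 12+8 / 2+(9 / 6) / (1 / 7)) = 0.03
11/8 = 1.38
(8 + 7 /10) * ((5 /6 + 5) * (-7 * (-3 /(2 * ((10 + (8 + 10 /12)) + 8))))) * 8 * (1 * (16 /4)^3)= 233856 /23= 10167.65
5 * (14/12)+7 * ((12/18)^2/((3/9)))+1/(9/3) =31/2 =15.50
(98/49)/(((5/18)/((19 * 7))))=4788/5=957.60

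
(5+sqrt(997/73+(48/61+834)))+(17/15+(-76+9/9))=-1033/15+sqrt(16823981719)/4453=-39.74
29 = 29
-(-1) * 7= 7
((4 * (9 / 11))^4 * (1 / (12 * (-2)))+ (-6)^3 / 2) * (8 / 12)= -1100808 / 14641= -75.19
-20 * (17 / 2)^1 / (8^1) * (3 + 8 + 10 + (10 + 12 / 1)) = -3655 / 4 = -913.75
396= 396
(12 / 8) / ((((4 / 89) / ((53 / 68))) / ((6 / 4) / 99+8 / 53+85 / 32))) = 14058529 / 191488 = 73.42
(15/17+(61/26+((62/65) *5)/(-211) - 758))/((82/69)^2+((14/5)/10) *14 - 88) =8378599073175/917653500764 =9.13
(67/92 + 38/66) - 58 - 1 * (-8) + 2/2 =-144805/3036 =-47.70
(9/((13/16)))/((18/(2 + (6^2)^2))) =10384/13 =798.77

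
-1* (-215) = 215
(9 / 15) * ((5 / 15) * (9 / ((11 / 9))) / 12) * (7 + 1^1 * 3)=27 / 22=1.23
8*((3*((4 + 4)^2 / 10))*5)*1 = 768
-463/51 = -9.08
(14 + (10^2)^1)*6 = 684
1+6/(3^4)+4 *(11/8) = 6.57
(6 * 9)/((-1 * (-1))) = 54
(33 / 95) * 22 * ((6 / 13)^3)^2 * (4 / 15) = 45163008 / 2292734275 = 0.02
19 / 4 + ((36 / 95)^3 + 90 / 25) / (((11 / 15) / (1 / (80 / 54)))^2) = 26047323283 / 3319756000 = 7.85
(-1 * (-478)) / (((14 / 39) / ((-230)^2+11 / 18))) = 2958519577 / 42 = 70440942.31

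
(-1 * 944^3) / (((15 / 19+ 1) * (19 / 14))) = -5888626688 / 17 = -346389805.18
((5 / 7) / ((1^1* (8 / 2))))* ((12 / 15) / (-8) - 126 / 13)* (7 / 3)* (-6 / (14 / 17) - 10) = 70.53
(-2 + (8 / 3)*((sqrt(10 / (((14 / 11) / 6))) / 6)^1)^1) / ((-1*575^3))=2 / 190109375 - 4*sqrt(2310) / 11976890625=-0.00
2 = 2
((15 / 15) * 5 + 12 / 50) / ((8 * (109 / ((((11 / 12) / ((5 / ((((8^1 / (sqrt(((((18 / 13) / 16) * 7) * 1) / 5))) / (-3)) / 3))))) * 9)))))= -1441 * sqrt(910) / 1716750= -0.03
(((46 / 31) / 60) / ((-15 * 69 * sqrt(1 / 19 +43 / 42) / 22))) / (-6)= 11 * sqrt(685482) / 107847450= 0.00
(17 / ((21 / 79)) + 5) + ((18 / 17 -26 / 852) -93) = -1166941 / 50694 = -23.02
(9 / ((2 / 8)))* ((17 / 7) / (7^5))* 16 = 9792 / 117649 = 0.08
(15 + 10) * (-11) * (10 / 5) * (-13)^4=-15708550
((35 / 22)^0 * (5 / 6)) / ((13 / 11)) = 55 / 78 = 0.71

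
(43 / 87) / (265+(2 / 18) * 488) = 129 / 83317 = 0.00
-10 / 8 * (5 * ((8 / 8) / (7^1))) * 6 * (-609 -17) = 23475 / 7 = 3353.57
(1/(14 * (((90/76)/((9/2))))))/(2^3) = 19/560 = 0.03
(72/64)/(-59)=-9/472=-0.02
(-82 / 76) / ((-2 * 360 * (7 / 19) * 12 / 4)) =41 / 30240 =0.00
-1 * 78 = -78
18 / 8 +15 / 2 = 39 / 4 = 9.75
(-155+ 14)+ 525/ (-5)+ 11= -235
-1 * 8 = -8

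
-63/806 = -0.08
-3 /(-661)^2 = -3 /436921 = -0.00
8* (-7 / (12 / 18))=-84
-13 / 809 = -0.02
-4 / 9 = -0.44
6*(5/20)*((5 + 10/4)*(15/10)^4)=3645/64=56.95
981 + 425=1406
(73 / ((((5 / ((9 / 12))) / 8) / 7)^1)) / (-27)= -22.71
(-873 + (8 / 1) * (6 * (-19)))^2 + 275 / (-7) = 22303300 / 7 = 3186185.71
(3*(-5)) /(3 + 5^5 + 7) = -1 /209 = -0.00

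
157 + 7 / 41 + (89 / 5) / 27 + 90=1371739 / 5535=247.83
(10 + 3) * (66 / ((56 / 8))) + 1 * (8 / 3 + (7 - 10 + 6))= 2693 / 21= 128.24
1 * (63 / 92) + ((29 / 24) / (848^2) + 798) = 317034257563 / 396945408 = 798.68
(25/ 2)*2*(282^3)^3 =281956417306646564620800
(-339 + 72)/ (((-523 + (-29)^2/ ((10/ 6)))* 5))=267/ 92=2.90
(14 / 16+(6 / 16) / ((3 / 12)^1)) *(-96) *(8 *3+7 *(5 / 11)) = -68172 / 11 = -6197.45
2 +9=11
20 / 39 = 0.51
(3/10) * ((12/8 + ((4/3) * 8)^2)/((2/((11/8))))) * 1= 4565/192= 23.78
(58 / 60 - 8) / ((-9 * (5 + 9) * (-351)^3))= -211 / 163460622780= -0.00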